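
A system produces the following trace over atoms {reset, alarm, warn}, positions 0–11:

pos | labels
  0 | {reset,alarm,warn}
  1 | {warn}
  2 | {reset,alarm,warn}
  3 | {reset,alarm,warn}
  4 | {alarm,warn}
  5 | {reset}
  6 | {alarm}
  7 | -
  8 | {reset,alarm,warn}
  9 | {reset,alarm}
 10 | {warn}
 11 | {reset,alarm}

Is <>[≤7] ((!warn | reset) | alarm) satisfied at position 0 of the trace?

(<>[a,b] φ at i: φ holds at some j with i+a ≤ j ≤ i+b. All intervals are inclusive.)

True

Check ((!warn | reset) | alarm) at each j in [0,7]:
  j=0: true
  j=1: false
  j=2: true
  j=3: true
  j=4: true
  j=5: true
  j=6: true
  j=7: true
Found at j=0 → formula holds.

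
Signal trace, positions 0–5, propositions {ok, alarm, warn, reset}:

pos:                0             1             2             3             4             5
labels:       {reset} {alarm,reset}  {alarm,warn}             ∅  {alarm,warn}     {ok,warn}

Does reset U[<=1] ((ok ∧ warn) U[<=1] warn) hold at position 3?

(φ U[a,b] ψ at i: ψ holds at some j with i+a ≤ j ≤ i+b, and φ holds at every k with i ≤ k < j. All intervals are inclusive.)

Need some j in [3,4] with ((ok ∧ warn) U[<=1] warn), and reset at every k in [3,j-1].
  j=3: ((ok ∧ warn) U[<=1] warn) — fails.
  j=4: ((ok ∧ warn) U[<=1] warn) holds, but reset fails at k=3 → not this j.
No j in the window works → until fails.

No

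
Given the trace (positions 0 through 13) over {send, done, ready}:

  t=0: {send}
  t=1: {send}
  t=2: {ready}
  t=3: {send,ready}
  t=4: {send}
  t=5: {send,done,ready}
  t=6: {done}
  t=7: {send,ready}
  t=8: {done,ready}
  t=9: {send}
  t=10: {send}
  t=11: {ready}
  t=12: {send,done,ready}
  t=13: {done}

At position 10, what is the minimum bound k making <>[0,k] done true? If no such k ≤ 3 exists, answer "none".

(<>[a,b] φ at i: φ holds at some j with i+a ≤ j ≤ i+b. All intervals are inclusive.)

2

Scan j = 10,11,… for done:
  j=10: fails
  j=11: fails
  j=12: holds
First hit at j=12, so smallest k = 12-10 = 2.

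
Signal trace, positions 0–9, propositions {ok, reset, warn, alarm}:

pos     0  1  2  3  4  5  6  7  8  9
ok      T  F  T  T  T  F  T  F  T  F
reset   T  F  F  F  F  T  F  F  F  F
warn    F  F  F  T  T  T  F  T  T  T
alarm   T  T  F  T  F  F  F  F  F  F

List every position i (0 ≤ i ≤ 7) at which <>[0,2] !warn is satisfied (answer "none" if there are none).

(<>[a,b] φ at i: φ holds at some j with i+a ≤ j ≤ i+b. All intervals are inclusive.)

0, 1, 2, 4, 5, 6

Evaluate at each i in [0,7]:
  i=0: ✓ (witness j=0)
  i=1: ✓ (witness j=1)
  i=2: ✓ (witness j=2)
  i=3: ✗ (none in [3,5])
  i=4: ✓ (witness j=6)
  i=5: ✓ (witness j=6)
  i=6: ✓ (witness j=6)
  i=7: ✗ (none in [7,9])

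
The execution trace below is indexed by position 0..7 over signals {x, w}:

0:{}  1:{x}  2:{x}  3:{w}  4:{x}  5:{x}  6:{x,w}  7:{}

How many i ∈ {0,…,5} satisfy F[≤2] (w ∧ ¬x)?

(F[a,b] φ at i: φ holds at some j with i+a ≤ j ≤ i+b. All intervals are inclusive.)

Evaluate at each i in [0,5]:
  i=0: ✗ (none in [0,2])
  i=1: ✓ (witness j=3)
  i=2: ✓ (witness j=3)
  i=3: ✓ (witness j=3)
  i=4: ✗ (none in [4,6])
  i=5: ✗ (none in [5,7])
Positions where it holds: {1, 2, 3} → 3.

3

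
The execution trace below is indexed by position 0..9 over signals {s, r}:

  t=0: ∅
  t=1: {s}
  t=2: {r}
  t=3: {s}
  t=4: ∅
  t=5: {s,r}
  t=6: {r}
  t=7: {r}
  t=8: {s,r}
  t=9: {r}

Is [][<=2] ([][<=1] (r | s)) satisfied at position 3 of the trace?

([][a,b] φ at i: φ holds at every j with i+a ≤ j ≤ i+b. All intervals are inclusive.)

Check [][<=1] (r | s) at every j in [3,5]:
  j=3: fails at 4
  j=4: fails at 4
  j=5: holds on [5,6]
Fails at j=3 → formula fails.

Does not hold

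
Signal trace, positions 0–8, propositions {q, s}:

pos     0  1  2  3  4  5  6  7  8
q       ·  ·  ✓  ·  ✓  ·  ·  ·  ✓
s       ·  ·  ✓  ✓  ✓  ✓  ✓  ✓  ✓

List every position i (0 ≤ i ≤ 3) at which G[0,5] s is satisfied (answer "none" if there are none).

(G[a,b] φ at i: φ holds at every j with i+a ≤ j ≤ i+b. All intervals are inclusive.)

Evaluate at each i in [0,3]:
  i=0: ✗ (fails at j=0)
  i=1: ✗ (fails at j=1)
  i=2: ✓ (all of [2,7])
  i=3: ✓ (all of [3,8])

2, 3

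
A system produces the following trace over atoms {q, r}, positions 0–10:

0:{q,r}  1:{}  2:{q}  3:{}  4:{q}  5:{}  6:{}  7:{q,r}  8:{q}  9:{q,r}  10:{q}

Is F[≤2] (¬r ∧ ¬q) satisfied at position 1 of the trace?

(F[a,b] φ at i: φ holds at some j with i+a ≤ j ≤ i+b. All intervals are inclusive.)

Holds

Check (¬r ∧ ¬q) at each j in [1,3]:
  j=1: true
  j=2: false
  j=3: true
Found at j=1 → formula holds.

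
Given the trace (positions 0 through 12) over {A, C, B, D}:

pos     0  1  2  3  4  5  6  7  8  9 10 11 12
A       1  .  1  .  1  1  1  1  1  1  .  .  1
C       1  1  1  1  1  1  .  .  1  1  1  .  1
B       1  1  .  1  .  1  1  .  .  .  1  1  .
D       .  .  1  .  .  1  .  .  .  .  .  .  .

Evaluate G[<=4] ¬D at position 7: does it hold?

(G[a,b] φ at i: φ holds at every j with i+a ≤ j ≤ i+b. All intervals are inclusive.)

Holds

Check ¬D at every j in [7,11]:
  j=7: true
  j=8: true
  j=9: true
  j=10: true
  j=11: true
All positions satisfy it → formula holds.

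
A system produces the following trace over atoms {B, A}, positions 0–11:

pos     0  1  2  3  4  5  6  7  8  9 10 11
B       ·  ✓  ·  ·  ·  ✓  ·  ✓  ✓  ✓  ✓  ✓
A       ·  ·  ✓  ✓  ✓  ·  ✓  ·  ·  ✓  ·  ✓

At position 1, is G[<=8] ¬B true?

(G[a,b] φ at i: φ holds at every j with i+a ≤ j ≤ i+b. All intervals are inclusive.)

Does not hold

Check ¬B at every j in [1,9]:
  j=1: false
  j=2: true
  j=3: true
  j=4: true
  j=5: false
  j=6: true
  j=7: false
  j=8: false
  j=9: false
Fails at j=1 → formula fails.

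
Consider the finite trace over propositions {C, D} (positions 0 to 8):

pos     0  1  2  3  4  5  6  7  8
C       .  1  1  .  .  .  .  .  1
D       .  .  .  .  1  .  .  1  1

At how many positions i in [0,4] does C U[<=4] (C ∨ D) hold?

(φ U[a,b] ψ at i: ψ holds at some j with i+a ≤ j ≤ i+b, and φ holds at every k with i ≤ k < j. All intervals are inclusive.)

3

Evaluate at each i in [0,4]:
  i=0: ✗ (lhs fails at k=0 before rhs at j=1)
  i=1: ✓ (rhs at j=1)
  i=2: ✓ (rhs at j=2)
  i=3: ✗ (lhs fails at k=3 before rhs at j=4)
  i=4: ✓ (rhs at j=4)
Positions where it holds: {1, 2, 4} → 3.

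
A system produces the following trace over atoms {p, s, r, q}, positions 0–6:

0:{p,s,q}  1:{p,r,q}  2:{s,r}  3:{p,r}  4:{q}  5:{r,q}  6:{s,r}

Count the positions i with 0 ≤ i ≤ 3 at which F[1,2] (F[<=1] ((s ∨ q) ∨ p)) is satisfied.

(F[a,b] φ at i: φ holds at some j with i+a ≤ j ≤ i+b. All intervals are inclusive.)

4

Evaluate at each i in [0,3]:
  i=0: ✓ (witness j=1)
  i=1: ✓ (witness j=2)
  i=2: ✓ (witness j=3)
  i=3: ✓ (witness j=4)
Positions where it holds: {0, 1, 2, 3} → 4.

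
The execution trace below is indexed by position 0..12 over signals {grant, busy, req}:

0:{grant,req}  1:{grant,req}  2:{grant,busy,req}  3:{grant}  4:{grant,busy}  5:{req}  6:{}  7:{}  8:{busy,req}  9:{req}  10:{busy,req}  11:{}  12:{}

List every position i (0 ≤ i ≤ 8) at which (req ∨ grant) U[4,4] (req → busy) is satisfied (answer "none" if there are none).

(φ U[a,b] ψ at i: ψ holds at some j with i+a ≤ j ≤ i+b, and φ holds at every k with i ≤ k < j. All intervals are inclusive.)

Evaluate at each i in [0,8]:
  i=0: ✓ (rhs at j=4; lhs holds on [0,3])
  i=1: ✗ (no rhs in [5,5])
  i=2: ✓ (rhs at j=6; lhs holds on [2,5])
  i=3: ✗ (lhs fails at k=6 before rhs at j=7)
  i=4: ✗ (lhs fails at k=6 before rhs at j=8)
  i=5: ✗ (no rhs in [9,9])
  i=6: ✗ (lhs fails at k=6 before rhs at j=10)
  i=7: ✗ (lhs fails at k=7 before rhs at j=11)
  i=8: ✗ (lhs fails at k=11 before rhs at j=12)

0, 2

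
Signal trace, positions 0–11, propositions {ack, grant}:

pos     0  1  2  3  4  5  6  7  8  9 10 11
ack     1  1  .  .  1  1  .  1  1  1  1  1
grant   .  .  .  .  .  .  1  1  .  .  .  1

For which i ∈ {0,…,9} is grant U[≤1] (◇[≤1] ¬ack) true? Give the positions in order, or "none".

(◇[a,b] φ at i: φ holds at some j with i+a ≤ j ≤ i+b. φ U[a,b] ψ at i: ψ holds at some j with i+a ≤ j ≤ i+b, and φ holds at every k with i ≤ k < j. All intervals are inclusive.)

1, 2, 3, 5, 6

Evaluate at each i in [0,9]:
  i=0: ✗ (lhs fails at k=0 before rhs at j=1)
  i=1: ✓ (rhs at j=1)
  i=2: ✓ (rhs at j=2)
  i=3: ✓ (rhs at j=3)
  i=4: ✗ (lhs fails at k=4 before rhs at j=5)
  i=5: ✓ (rhs at j=5)
  i=6: ✓ (rhs at j=6)
  i=7: ✗ (no rhs in [7,8])
  i=8: ✗ (no rhs in [8,9])
  i=9: ✗ (no rhs in [9,10])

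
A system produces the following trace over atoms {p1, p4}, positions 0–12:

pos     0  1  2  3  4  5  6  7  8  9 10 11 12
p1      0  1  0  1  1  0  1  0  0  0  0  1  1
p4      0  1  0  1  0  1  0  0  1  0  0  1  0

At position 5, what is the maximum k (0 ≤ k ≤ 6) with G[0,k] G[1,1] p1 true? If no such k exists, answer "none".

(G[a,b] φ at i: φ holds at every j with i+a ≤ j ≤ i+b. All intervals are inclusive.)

G[1,1] p1 must hold from j=5 onward; find where it first fails.
  j=5: holds
  j=6: fails
Holds on [5,5], so largest k = 0.

0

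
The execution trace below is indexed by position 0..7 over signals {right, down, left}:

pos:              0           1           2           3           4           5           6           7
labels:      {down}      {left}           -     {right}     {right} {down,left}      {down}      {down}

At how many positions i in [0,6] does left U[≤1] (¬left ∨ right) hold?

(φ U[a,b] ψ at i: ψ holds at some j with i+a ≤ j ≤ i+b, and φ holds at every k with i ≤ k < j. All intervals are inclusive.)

7

Evaluate at each i in [0,6]:
  i=0: ✓ (rhs at j=0)
  i=1: ✓ (rhs at j=2; lhs holds on [1,1])
  i=2: ✓ (rhs at j=2)
  i=3: ✓ (rhs at j=3)
  i=4: ✓ (rhs at j=4)
  i=5: ✓ (rhs at j=6; lhs holds on [5,5])
  i=6: ✓ (rhs at j=6)
Positions where it holds: {0, 1, 2, 3, 4, 5, 6} → 7.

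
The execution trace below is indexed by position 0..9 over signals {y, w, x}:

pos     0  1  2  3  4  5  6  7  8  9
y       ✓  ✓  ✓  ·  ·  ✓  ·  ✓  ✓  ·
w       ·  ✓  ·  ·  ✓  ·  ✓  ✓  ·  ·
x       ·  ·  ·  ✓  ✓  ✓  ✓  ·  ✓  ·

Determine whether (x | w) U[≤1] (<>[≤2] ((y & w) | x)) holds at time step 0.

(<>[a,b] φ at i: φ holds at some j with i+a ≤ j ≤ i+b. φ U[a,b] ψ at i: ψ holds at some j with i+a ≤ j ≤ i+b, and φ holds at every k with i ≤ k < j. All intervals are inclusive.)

Holds

Need some j in [0,1] with <>[≤2] ((y & w) | x), and (x | w) at every k in [0,j-1].
  j=0: <>[≤2] ((y & w) | x) holds; no prefix to check → satisfied.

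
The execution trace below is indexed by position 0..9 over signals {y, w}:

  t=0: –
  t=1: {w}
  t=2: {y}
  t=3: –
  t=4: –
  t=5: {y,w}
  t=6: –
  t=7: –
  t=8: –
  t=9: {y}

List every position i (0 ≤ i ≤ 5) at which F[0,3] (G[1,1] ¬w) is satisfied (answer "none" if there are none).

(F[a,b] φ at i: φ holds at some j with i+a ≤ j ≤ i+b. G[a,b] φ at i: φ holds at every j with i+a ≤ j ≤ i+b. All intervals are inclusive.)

Evaluate at each i in [0,5]:
  i=0: ✓ (witness j=1)
  i=1: ✓ (witness j=1)
  i=2: ✓ (witness j=2)
  i=3: ✓ (witness j=3)
  i=4: ✓ (witness j=5)
  i=5: ✓ (witness j=5)

0, 1, 2, 3, 4, 5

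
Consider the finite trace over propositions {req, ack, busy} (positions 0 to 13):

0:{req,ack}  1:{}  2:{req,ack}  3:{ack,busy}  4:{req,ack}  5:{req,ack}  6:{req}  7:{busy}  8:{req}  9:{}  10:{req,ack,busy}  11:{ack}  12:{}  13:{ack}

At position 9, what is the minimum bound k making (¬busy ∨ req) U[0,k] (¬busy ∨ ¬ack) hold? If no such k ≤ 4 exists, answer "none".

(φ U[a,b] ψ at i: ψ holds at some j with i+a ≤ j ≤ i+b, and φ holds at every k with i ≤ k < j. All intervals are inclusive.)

0

Need earliest j ≥ 9 with (¬busy ∨ ¬ack), and (¬busy ∨ req) at every k in [9,j-1].
  j=9: rhs holds (empty prefix). k = 0.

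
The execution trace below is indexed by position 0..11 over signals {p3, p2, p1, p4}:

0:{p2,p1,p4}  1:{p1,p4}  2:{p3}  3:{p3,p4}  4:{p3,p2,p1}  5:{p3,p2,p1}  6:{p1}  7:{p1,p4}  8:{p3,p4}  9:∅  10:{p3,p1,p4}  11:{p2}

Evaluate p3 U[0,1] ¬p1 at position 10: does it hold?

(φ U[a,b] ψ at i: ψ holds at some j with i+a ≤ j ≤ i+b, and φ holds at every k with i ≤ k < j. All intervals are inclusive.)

Need some j in [10,11] with ¬p1, and p3 at every k in [10,j-1].
  j=10: ¬p1 false.
  j=11: ¬p1 holds; p3 holds at every k in [10,10] → satisfied.

True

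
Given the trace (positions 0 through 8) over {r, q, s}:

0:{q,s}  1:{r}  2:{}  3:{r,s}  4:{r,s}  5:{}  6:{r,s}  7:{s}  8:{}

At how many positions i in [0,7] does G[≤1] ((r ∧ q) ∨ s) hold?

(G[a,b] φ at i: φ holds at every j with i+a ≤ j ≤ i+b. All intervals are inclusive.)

2

Evaluate at each i in [0,7]:
  i=0: ✗ (fails at j=1)
  i=1: ✗ (fails at j=1)
  i=2: ✗ (fails at j=2)
  i=3: ✓ (all of [3,4])
  i=4: ✗ (fails at j=5)
  i=5: ✗ (fails at j=5)
  i=6: ✓ (all of [6,7])
  i=7: ✗ (fails at j=8)
Positions where it holds: {3, 6} → 2.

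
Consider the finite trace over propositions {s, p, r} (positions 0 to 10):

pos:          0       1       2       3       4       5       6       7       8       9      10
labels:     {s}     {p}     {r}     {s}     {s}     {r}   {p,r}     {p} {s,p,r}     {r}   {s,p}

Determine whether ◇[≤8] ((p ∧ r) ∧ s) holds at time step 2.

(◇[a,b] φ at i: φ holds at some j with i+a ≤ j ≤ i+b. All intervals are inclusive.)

Holds

Check ((p ∧ r) ∧ s) at each j in [2,10]:
  j=2: false
  j=3: false
  j=4: false
  j=5: false
  j=6: false
  j=7: false
  j=8: true
  j=9: false
  j=10: false
Found at j=8 → formula holds.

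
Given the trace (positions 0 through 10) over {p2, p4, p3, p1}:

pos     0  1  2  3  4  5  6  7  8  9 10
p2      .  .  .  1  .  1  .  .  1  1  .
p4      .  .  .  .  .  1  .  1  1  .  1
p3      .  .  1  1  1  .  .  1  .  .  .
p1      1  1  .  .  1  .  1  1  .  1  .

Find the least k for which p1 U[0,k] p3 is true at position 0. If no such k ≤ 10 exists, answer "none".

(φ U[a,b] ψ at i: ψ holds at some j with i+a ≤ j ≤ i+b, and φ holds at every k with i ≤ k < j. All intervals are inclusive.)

Need earliest j ≥ 0 with p3, and p1 at every k in [0,j-1].
  j=0: rhs fails.
  j=1: rhs fails.
  j=2: rhs holds; lhs holds on [0,1]. k = 2.

2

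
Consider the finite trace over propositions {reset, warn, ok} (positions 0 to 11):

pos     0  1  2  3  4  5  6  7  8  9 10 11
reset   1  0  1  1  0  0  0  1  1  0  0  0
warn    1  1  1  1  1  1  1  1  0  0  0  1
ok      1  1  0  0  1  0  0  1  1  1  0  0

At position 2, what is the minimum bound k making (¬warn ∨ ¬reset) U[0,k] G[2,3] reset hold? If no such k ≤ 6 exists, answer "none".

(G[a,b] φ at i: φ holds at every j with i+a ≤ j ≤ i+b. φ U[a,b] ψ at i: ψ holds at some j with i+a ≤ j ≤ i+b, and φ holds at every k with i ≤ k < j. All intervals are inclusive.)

Need earliest j ≥ 2 with G[2,3] reset, and (¬warn ∨ ¬reset) at every k in [2,j-1].
  j=2: rhs fails.
  j=3: rhs fails.
  j=4: rhs fails.
  j=5: rhs holds but lhs fails at k=2.
  j=6: rhs fails.
  j=7: rhs fails.
  j=8: rhs fails.
No witness within the range → none.

none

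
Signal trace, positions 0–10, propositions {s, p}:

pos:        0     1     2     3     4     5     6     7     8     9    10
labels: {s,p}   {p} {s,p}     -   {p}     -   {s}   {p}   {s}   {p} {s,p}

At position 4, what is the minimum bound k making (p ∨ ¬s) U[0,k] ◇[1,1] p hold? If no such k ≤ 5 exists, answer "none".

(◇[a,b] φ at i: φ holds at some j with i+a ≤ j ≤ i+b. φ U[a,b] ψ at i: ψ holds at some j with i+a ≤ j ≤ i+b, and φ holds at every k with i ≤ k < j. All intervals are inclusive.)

2

Need earliest j ≥ 4 with ◇[1,1] p, and (p ∨ ¬s) at every k in [4,j-1].
  j=4: rhs fails.
  j=5: rhs fails.
  j=6: rhs holds; lhs holds on [4,5]. k = 2.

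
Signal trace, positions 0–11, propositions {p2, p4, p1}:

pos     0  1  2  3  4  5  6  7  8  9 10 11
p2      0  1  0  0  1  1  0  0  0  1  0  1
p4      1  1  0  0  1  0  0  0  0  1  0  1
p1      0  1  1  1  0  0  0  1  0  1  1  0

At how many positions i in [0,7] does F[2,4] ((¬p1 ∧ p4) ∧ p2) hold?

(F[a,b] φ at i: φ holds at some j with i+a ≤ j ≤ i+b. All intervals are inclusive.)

Evaluate at each i in [0,7]:
  i=0: ✓ (witness j=4)
  i=1: ✓ (witness j=4)
  i=2: ✓ (witness j=4)
  i=3: ✗ (none in [5,7])
  i=4: ✗ (none in [6,8])
  i=5: ✗ (none in [7,9])
  i=6: ✗ (none in [8,10])
  i=7: ✓ (witness j=11)
Positions where it holds: {0, 1, 2, 7} → 4.

4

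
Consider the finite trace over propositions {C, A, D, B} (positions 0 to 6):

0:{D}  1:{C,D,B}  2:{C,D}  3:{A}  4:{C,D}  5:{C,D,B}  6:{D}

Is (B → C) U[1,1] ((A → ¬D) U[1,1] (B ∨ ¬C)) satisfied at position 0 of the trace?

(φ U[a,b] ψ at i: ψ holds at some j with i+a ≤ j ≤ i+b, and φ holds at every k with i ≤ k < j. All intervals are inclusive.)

Need some j in [1,1] with ((A → ¬D) U[1,1] (B ∨ ¬C)), and (B → C) at every k in [0,j-1].
  j=1: ((A → ¬D) U[1,1] (B ∨ ¬C)) — fails.
No j in the window works → until fails.

Does not hold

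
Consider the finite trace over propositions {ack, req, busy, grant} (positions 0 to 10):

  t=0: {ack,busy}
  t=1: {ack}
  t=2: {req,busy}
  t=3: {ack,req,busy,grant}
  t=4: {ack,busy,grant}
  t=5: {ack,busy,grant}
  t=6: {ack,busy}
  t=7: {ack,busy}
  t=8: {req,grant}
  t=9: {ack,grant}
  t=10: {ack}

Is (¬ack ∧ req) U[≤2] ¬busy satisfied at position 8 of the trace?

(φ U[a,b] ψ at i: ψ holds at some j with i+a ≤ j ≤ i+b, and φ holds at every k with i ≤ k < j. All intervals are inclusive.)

Need some j in [8,10] with ¬busy, and (¬ack ∧ req) at every k in [8,j-1].
  j=8: ¬busy holds; no prefix to check → satisfied.

True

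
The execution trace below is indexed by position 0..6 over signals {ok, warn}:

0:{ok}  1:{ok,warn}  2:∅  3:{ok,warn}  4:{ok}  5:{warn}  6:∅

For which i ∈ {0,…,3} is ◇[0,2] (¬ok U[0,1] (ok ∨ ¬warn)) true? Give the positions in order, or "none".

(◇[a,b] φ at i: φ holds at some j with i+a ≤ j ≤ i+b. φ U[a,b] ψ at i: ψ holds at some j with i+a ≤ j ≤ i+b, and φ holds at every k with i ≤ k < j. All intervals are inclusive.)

0, 1, 2, 3

Evaluate at each i in [0,3]:
  i=0: ✓ (witness j=0)
  i=1: ✓ (witness j=1)
  i=2: ✓ (witness j=2)
  i=3: ✓ (witness j=3)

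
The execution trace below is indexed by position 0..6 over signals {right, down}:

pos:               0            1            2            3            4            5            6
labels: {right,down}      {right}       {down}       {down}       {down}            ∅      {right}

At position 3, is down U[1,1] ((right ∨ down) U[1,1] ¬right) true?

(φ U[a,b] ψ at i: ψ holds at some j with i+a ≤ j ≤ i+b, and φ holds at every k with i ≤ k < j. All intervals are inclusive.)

Yes

Need some j in [4,4] with ((right ∨ down) U[1,1] ¬right), and down at every k in [3,j-1].
  j=4: ((right ∨ down) U[1,1] ¬right) holds; down holds at every k in [3,3] → satisfied.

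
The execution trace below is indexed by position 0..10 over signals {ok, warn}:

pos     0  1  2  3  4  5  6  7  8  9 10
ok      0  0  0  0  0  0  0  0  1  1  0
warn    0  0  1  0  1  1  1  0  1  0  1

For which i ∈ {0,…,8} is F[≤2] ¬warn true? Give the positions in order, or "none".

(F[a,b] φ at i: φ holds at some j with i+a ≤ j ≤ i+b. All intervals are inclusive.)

Evaluate at each i in [0,8]:
  i=0: ✓ (witness j=0)
  i=1: ✓ (witness j=1)
  i=2: ✓ (witness j=3)
  i=3: ✓ (witness j=3)
  i=4: ✗ (none in [4,6])
  i=5: ✓ (witness j=7)
  i=6: ✓ (witness j=7)
  i=7: ✓ (witness j=7)
  i=8: ✓ (witness j=9)

0, 1, 2, 3, 5, 6, 7, 8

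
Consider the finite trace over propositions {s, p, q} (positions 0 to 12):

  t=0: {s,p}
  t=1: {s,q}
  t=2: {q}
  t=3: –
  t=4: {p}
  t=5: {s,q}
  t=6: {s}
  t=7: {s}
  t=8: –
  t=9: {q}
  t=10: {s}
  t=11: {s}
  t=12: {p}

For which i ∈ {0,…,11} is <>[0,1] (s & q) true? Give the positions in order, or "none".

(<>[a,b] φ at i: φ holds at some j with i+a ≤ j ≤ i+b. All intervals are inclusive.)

Evaluate at each i in [0,11]:
  i=0: ✓ (witness j=1)
  i=1: ✓ (witness j=1)
  i=2: ✗ (none in [2,3])
  i=3: ✗ (none in [3,4])
  i=4: ✓ (witness j=5)
  i=5: ✓ (witness j=5)
  i=6: ✗ (none in [6,7])
  i=7: ✗ (none in [7,8])
  i=8: ✗ (none in [8,9])
  i=9: ✗ (none in [9,10])
  i=10: ✗ (none in [10,11])
  i=11: ✗ (none in [11,12])

0, 1, 4, 5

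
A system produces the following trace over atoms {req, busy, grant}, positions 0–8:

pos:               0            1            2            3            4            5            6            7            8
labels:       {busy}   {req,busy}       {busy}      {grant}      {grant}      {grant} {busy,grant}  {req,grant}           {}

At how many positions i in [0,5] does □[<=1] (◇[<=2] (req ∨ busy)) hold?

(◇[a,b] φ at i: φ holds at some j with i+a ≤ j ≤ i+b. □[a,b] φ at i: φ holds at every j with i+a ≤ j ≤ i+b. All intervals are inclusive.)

Evaluate at each i in [0,5]:
  i=0: ✓ (all of [0,1])
  i=1: ✓ (all of [1,2])
  i=2: ✗ (fails at j=3)
  i=3: ✗ (fails at j=3)
  i=4: ✓ (all of [4,5])
  i=5: ✓ (all of [5,6])
Positions where it holds: {0, 1, 4, 5} → 4.

4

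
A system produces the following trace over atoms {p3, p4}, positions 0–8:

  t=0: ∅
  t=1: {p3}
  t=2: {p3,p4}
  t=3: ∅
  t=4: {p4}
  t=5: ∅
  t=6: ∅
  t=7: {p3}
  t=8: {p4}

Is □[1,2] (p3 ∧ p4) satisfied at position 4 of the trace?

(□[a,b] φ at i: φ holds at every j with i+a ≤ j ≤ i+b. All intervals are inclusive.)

Check (p3 ∧ p4) at every j in [5,6]:
  j=5: false
  j=6: false
Fails at j=5 → formula fails.

False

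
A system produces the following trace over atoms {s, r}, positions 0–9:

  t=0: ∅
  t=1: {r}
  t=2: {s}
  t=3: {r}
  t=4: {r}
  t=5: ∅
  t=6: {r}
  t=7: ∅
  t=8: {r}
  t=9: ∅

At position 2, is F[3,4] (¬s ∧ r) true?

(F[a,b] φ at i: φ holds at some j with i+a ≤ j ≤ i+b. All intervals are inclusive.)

Holds

Check (¬s ∧ r) at each j in [5,6]:
  j=5: false
  j=6: true
Found at j=6 → formula holds.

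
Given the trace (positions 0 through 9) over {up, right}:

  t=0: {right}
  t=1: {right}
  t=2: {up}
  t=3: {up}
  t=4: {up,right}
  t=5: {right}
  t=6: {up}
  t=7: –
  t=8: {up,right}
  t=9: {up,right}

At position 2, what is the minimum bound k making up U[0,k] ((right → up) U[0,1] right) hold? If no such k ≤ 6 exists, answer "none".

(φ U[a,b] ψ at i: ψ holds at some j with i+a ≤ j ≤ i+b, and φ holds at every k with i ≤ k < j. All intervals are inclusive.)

Need earliest j ≥ 2 with ((right → up) U[0,1] right), and up at every k in [2,j-1].
  j=2: rhs fails.
  j=3: rhs holds; lhs holds on [2,2]. k = 1.

1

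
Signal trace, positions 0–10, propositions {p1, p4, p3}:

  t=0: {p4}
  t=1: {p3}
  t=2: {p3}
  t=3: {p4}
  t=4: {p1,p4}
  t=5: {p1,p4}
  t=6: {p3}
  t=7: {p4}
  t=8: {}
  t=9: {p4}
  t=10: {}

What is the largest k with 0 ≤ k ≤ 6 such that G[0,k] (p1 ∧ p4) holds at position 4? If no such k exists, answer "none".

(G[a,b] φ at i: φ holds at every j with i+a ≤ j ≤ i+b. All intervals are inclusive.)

1

(p1 ∧ p4) must hold from j=4 onward; find where it first fails.
  j=4: holds
  j=5: holds
  j=6: fails
Holds on [4,5], so largest k = 1.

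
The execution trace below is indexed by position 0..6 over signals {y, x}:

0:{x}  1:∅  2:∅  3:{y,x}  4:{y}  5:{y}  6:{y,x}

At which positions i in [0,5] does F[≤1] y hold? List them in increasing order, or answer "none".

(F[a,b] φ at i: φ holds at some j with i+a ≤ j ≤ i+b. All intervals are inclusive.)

2, 3, 4, 5

Evaluate at each i in [0,5]:
  i=0: ✗ (none in [0,1])
  i=1: ✗ (none in [1,2])
  i=2: ✓ (witness j=3)
  i=3: ✓ (witness j=3)
  i=4: ✓ (witness j=4)
  i=5: ✓ (witness j=5)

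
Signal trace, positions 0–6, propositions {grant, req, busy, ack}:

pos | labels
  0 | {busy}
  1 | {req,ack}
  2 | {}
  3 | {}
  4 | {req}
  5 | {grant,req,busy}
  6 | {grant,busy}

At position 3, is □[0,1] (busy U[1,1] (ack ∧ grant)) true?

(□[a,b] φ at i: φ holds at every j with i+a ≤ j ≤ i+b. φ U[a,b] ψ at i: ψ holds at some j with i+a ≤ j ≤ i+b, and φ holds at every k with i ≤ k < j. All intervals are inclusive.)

Does not hold

Check (busy U[1,1] (ack ∧ grant)) at every j in [3,4]:
  j=3: fails
  j=4: fails
Fails at j=3 → formula fails.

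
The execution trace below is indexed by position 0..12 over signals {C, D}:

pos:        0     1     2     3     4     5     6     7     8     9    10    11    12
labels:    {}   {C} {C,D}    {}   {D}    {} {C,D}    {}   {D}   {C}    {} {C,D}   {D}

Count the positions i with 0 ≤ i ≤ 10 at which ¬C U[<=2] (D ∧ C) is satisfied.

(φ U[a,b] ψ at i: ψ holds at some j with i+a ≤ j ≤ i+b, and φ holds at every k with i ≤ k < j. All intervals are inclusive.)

5

Evaluate at each i in [0,10]:
  i=0: ✗ (lhs fails at k=1 before rhs at j=2)
  i=1: ✗ (lhs fails at k=1 before rhs at j=2)
  i=2: ✓ (rhs at j=2)
  i=3: ✗ (no rhs in [3,5])
  i=4: ✓ (rhs at j=6; lhs holds on [4,5])
  i=5: ✓ (rhs at j=6; lhs holds on [5,5])
  i=6: ✓ (rhs at j=6)
  i=7: ✗ (no rhs in [7,9])
  i=8: ✗ (no rhs in [8,10])
  i=9: ✗ (lhs fails at k=9 before rhs at j=11)
  i=10: ✓ (rhs at j=11; lhs holds on [10,10])
Positions where it holds: {2, 4, 5, 6, 10} → 5.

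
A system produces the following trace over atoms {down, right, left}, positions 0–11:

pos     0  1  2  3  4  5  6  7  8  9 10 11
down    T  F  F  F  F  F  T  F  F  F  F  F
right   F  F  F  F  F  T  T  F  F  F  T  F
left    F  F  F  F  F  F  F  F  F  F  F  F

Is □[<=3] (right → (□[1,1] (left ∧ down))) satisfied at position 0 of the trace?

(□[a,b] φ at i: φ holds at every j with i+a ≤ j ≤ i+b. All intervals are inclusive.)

Holds

Check (right → (□[1,1] (left ∧ down))) at every j in [0,3]:
  j=0: antecedent false → ✓
  j=1: antecedent false → ✓
  j=2: antecedent false → ✓
  j=3: antecedent false → ✓
All positions satisfy it → formula holds.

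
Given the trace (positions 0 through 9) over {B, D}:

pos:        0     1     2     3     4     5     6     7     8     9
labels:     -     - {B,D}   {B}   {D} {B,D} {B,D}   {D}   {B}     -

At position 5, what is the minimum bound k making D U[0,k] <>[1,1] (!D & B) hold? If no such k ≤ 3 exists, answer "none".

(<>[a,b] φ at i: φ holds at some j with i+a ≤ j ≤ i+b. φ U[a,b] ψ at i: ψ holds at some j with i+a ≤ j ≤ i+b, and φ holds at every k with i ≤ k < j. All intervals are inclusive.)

2

Need earliest j ≥ 5 with <>[1,1] (!D & B), and D at every k in [5,j-1].
  j=5: rhs fails.
  j=6: rhs fails.
  j=7: rhs holds; lhs holds on [5,6]. k = 2.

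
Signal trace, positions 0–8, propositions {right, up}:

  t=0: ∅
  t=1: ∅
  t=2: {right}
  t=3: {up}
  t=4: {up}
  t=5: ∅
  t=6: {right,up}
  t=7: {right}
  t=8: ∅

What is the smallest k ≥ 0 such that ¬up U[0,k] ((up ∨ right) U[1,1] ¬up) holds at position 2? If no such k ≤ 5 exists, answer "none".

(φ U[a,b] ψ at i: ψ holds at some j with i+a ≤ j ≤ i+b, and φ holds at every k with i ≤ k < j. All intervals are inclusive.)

Need earliest j ≥ 2 with ((up ∨ right) U[1,1] ¬up), and ¬up at every k in [2,j-1].
  j=2: rhs fails.
  j=3: rhs fails.
  j=4: rhs holds but lhs fails at k=3.
  j=5: rhs fails.
  j=6: rhs holds but lhs fails at k=3.
  j=7: rhs holds but lhs fails at k=3.
No witness within the range → none.

none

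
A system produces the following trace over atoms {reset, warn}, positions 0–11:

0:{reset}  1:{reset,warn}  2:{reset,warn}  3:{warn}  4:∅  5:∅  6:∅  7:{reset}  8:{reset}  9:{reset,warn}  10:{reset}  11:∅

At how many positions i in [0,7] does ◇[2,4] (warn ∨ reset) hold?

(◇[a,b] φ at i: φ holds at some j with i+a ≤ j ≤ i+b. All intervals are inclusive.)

Evaluate at each i in [0,7]:
  i=0: ✓ (witness j=2)
  i=1: ✓ (witness j=3)
  i=2: ✗ (none in [4,6])
  i=3: ✓ (witness j=7)
  i=4: ✓ (witness j=7)
  i=5: ✓ (witness j=7)
  i=6: ✓ (witness j=8)
  i=7: ✓ (witness j=9)
Positions where it holds: {0, 1, 3, 4, 5, 6, 7} → 7.

7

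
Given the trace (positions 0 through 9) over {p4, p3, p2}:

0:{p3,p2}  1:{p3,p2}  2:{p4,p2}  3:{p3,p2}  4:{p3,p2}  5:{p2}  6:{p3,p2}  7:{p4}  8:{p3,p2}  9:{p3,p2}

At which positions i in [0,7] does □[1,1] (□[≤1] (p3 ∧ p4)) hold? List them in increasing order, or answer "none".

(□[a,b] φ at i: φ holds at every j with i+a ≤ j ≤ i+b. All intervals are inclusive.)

none

Evaluate at each i in [0,7]:
  i=0: ✗ (fails at j=1)
  i=1: ✗ (fails at j=2)
  i=2: ✗ (fails at j=3)
  i=3: ✗ (fails at j=4)
  i=4: ✗ (fails at j=5)
  i=5: ✗ (fails at j=6)
  i=6: ✗ (fails at j=7)
  i=7: ✗ (fails at j=8)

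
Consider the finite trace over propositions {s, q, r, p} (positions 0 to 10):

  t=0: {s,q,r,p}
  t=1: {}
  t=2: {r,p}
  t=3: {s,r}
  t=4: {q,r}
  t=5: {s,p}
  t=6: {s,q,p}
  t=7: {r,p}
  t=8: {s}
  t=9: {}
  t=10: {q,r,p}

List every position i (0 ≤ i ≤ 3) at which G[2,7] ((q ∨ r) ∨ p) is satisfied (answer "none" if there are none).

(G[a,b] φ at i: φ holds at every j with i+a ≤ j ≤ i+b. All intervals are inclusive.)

0

Evaluate at each i in [0,3]:
  i=0: ✓ (all of [2,7])
  i=1: ✗ (fails at j=8)
  i=2: ✗ (fails at j=8)
  i=3: ✗ (fails at j=8)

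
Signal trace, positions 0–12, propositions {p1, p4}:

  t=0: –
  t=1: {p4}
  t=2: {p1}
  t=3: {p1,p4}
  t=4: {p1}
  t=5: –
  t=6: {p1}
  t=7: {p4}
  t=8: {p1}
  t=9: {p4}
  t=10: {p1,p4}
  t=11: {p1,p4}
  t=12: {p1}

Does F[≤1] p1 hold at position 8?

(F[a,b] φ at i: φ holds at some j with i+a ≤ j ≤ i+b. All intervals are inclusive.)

Holds

Check p1 at each j in [8,9]:
  j=8: true
  j=9: false
Found at j=8 → formula holds.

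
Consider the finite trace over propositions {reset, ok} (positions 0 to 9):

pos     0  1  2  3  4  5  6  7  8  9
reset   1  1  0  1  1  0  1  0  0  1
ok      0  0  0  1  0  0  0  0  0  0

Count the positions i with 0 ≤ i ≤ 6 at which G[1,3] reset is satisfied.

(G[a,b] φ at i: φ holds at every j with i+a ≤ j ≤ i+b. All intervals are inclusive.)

0

Evaluate at each i in [0,6]:
  i=0: ✗ (fails at j=2)
  i=1: ✗ (fails at j=2)
  i=2: ✗ (fails at j=5)
  i=3: ✗ (fails at j=5)
  i=4: ✗ (fails at j=5)
  i=5: ✗ (fails at j=7)
  i=6: ✗ (fails at j=7)
Positions where it holds: {} → 0.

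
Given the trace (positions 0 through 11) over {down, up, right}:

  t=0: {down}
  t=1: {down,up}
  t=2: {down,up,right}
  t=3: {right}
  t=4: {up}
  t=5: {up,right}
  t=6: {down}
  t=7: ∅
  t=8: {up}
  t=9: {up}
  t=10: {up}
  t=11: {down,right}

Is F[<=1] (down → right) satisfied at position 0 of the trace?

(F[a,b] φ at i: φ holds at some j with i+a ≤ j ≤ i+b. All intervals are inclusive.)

False

Check (down → right) at each j in [0,1]:
  j=0: false
  j=1: false
No position in the window satisfies it → formula fails.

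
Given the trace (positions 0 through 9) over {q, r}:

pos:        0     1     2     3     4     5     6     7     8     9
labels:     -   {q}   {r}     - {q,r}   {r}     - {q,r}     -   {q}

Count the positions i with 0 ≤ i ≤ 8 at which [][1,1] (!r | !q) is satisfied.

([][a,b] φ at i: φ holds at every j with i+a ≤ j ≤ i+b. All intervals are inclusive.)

7

Evaluate at each i in [0,8]:
  i=0: ✓ (all of [1,1])
  i=1: ✓ (all of [2,2])
  i=2: ✓ (all of [3,3])
  i=3: ✗ (fails at j=4)
  i=4: ✓ (all of [5,5])
  i=5: ✓ (all of [6,6])
  i=6: ✗ (fails at j=7)
  i=7: ✓ (all of [8,8])
  i=8: ✓ (all of [9,9])
Positions where it holds: {0, 1, 2, 4, 5, 7, 8} → 7.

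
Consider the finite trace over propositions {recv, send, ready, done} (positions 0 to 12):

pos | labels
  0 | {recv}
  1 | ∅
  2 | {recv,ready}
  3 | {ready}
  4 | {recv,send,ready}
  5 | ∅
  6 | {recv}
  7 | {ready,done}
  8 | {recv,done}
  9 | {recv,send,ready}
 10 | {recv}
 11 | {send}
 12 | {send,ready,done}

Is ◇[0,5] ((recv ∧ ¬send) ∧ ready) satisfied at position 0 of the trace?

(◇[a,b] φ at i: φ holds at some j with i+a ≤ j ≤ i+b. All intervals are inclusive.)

Check ((recv ∧ ¬send) ∧ ready) at each j in [0,5]:
  j=0: false
  j=1: false
  j=2: true
  j=3: false
  j=4: false
  j=5: false
Found at j=2 → formula holds.

Holds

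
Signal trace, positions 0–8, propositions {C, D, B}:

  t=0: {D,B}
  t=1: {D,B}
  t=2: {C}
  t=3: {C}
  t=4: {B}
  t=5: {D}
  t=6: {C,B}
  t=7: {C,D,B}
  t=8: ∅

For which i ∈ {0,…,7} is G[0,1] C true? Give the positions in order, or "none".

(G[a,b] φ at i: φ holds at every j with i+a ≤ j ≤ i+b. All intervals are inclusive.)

Evaluate at each i in [0,7]:
  i=0: ✗ (fails at j=0)
  i=1: ✗ (fails at j=1)
  i=2: ✓ (all of [2,3])
  i=3: ✗ (fails at j=4)
  i=4: ✗ (fails at j=4)
  i=5: ✗ (fails at j=5)
  i=6: ✓ (all of [6,7])
  i=7: ✗ (fails at j=8)

2, 6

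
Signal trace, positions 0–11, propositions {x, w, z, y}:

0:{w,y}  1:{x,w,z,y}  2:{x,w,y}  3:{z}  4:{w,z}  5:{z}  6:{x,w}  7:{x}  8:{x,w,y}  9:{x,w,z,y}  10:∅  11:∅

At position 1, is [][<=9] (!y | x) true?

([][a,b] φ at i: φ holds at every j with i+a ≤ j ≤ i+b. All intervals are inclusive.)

True

Check (!y | x) at every j in [1,10]:
  j=1: true
  j=2: true
  j=3: true
  j=4: true
  j=5: true
  j=6: true
  j=7: true
  j=8: true
  j=9: true
  j=10: true
All positions satisfy it → formula holds.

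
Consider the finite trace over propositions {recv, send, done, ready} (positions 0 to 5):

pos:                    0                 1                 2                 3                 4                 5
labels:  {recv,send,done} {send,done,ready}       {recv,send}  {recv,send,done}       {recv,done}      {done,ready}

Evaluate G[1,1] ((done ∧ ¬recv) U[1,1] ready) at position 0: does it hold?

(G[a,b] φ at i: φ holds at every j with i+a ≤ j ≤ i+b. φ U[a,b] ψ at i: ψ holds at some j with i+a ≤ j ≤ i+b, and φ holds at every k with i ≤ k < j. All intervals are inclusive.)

Does not hold

Check ((done ∧ ¬recv) U[1,1] ready) at every j in [1,1]:
  j=1: fails
Fails at j=1 → formula fails.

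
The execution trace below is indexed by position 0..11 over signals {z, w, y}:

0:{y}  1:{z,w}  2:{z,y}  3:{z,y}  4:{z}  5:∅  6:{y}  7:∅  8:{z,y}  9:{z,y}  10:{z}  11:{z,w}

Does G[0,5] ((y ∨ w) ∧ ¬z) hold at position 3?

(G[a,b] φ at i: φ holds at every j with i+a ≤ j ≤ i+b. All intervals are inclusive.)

False

Check ((y ∨ w) ∧ ¬z) at every j in [3,8]:
  j=3: false
  j=4: false
  j=5: false
  j=6: true
  j=7: false
  j=8: false
Fails at j=3 → formula fails.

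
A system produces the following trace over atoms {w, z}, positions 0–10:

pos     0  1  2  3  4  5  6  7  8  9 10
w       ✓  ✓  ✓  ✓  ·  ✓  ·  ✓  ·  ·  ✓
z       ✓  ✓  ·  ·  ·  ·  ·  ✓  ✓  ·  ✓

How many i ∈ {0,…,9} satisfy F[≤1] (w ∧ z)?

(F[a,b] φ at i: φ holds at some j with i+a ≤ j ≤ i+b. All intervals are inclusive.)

5

Evaluate at each i in [0,9]:
  i=0: ✓ (witness j=0)
  i=1: ✓ (witness j=1)
  i=2: ✗ (none in [2,3])
  i=3: ✗ (none in [3,4])
  i=4: ✗ (none in [4,5])
  i=5: ✗ (none in [5,6])
  i=6: ✓ (witness j=7)
  i=7: ✓ (witness j=7)
  i=8: ✗ (none in [8,9])
  i=9: ✓ (witness j=10)
Positions where it holds: {0, 1, 6, 7, 9} → 5.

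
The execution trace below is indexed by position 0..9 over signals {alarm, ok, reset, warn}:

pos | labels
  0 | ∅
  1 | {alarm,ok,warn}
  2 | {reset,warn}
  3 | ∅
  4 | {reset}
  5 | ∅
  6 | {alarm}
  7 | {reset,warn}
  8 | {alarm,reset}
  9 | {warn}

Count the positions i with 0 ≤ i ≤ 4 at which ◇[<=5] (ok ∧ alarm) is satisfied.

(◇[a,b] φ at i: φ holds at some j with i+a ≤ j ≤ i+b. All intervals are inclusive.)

2

Evaluate at each i in [0,4]:
  i=0: ✓ (witness j=1)
  i=1: ✓ (witness j=1)
  i=2: ✗ (none in [2,7])
  i=3: ✗ (none in [3,8])
  i=4: ✗ (none in [4,9])
Positions where it holds: {0, 1} → 2.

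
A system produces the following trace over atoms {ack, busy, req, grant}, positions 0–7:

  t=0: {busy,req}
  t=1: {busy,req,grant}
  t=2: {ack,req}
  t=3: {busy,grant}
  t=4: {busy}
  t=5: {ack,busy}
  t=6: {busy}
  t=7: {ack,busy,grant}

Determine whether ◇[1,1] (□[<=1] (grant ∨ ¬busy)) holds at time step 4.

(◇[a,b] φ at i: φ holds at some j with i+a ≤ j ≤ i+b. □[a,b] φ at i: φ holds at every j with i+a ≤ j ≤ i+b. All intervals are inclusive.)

Check □[<=1] (grant ∨ ¬busy) at each j in [5,5]:
  j=5: fails at 5
No position in the window satisfies it → formula fails.

False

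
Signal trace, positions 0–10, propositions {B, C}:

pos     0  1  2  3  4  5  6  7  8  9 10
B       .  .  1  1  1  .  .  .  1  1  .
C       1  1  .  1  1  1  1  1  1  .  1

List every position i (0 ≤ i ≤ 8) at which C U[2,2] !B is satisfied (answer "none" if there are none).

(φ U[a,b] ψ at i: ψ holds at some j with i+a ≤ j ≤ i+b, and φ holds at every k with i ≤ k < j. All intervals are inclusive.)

3, 4, 5

Evaluate at each i in [0,8]:
  i=0: ✗ (no rhs in [2,2])
  i=1: ✗ (no rhs in [3,3])
  i=2: ✗ (no rhs in [4,4])
  i=3: ✓ (rhs at j=5; lhs holds on [3,4])
  i=4: ✓ (rhs at j=6; lhs holds on [4,5])
  i=5: ✓ (rhs at j=7; lhs holds on [5,6])
  i=6: ✗ (no rhs in [8,8])
  i=7: ✗ (no rhs in [9,9])
  i=8: ✗ (lhs fails at k=9 before rhs at j=10)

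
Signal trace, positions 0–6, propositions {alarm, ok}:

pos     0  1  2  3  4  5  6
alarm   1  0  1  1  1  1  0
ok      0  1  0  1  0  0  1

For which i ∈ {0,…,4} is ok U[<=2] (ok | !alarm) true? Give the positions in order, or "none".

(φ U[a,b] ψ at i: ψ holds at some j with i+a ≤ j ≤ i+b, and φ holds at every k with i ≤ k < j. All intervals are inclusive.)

1, 3

Evaluate at each i in [0,4]:
  i=0: ✗ (lhs fails at k=0 before rhs at j=1)
  i=1: ✓ (rhs at j=1)
  i=2: ✗ (lhs fails at k=2 before rhs at j=3)
  i=3: ✓ (rhs at j=3)
  i=4: ✗ (lhs fails at k=4 before rhs at j=6)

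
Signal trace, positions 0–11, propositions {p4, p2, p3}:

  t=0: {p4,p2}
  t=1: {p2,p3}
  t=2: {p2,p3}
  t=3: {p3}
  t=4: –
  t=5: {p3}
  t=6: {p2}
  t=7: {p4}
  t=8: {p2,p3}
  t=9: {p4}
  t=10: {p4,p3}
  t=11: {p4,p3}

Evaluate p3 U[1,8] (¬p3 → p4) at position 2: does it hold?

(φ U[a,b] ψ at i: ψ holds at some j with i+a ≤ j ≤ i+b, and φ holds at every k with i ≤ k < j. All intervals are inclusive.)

Need some j in [3,10] with (¬p3 → p4), and p3 at every k in [2,j-1].
  j=3: (¬p3 → p4) holds; p3 holds at every k in [2,2] → satisfied.

Yes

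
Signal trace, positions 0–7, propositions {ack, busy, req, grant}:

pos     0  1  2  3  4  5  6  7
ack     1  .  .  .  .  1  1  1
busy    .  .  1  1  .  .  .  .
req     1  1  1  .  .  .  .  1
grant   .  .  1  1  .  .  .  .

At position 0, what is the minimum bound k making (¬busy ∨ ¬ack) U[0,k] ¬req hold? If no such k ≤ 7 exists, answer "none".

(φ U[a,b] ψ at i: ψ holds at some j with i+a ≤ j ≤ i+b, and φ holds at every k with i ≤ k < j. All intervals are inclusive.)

3

Need earliest j ≥ 0 with ¬req, and (¬busy ∨ ¬ack) at every k in [0,j-1].
  j=0: rhs fails.
  j=1: rhs fails.
  j=2: rhs fails.
  j=3: rhs holds; lhs holds on [0,2]. k = 3.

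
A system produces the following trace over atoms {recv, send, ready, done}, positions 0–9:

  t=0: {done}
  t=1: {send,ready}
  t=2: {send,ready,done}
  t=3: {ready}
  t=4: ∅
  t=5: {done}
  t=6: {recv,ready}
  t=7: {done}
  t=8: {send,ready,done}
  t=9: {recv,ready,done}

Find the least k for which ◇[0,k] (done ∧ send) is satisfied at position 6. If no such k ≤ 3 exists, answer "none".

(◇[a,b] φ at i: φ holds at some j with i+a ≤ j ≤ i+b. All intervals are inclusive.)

2

Scan j = 6,7,… for (done ∧ send):
  j=6: fails
  j=7: fails
  j=8: holds
First hit at j=8, so smallest k = 8-6 = 2.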